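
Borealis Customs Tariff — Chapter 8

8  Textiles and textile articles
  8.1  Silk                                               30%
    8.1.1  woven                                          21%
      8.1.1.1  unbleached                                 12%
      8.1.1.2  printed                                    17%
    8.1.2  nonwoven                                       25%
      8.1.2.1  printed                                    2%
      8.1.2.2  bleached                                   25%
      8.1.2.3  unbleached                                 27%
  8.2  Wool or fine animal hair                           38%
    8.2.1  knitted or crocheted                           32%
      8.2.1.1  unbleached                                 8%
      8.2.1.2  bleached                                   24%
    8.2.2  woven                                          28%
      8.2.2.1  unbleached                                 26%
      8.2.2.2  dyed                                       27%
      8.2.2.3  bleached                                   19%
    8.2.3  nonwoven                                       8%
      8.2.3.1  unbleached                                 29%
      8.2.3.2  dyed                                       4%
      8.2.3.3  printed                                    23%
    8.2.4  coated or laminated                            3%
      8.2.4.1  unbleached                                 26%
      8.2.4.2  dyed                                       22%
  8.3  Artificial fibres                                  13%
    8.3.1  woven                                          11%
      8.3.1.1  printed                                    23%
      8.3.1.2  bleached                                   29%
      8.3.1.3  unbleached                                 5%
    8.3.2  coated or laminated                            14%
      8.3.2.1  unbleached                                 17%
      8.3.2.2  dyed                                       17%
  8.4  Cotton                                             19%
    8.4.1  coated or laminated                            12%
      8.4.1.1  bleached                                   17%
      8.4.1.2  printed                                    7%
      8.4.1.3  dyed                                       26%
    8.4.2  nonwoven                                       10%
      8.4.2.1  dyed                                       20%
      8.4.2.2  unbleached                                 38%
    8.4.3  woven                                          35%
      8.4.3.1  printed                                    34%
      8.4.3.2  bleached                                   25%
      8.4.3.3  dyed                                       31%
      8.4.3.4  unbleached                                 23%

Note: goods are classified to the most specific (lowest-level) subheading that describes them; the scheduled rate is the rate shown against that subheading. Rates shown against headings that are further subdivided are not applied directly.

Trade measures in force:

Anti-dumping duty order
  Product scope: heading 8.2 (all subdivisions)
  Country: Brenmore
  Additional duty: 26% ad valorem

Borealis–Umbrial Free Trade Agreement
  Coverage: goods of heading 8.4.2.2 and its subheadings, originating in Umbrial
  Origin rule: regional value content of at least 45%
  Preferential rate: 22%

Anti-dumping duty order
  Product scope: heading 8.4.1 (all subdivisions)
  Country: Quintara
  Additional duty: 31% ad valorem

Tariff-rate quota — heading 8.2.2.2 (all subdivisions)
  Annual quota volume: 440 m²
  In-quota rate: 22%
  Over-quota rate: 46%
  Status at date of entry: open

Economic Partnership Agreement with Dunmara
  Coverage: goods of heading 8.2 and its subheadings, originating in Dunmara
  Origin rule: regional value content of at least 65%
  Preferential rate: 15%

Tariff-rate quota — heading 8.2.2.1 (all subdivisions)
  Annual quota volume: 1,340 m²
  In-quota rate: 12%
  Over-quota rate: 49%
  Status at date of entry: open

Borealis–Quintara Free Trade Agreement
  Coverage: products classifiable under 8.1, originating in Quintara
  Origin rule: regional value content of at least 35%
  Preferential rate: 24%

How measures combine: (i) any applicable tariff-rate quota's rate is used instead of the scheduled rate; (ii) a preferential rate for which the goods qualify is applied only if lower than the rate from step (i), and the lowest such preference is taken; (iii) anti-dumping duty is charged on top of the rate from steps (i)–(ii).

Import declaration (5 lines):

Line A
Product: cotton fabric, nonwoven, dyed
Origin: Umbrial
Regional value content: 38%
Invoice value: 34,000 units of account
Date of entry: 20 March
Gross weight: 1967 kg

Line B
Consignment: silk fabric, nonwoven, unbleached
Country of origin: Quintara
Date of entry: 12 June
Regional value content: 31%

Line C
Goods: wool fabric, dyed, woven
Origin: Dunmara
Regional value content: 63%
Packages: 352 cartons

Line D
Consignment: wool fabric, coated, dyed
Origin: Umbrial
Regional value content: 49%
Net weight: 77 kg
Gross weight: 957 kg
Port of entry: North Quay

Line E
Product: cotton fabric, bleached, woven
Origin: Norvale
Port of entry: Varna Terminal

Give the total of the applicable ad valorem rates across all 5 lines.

116%

Line A: cotton → 8.4; nonwoven → 8.4.2; dyed → 8.4.2.1. Scheduled 20%. Umbrial agreement on 8.4.2.2: 8.4.2.1 not covered. → 20%.
Line B: silk → 8.1; nonwoven → 8.1.2; unbleached → 8.1.2.3. Scheduled 27%. Quintara agreement on 8.1: RVC < 35%. → 27%.
Line C: wool → 8.2; woven → 8.2.2; dyed → 8.2.2.2. Scheduled 27%. quota on 8.2.2.2 open → in-quota 22%; Dunmara agreement on 8.2: RVC < 65%. → 22%.
Line D: wool → 8.2; coated → 8.2.4; dyed → 8.2.4.2. Scheduled 22%. Umbrial agreement on 8.4.2.2: 8.2.4.2 not covered. → 22%.
Line E: cotton → 8.4; woven → 8.4.3; bleached → 8.4.3.2. Scheduled 25%. No special measure applies. → 25%.
Sum: 20% + 27% + 22% + 22% + 25% = 116%.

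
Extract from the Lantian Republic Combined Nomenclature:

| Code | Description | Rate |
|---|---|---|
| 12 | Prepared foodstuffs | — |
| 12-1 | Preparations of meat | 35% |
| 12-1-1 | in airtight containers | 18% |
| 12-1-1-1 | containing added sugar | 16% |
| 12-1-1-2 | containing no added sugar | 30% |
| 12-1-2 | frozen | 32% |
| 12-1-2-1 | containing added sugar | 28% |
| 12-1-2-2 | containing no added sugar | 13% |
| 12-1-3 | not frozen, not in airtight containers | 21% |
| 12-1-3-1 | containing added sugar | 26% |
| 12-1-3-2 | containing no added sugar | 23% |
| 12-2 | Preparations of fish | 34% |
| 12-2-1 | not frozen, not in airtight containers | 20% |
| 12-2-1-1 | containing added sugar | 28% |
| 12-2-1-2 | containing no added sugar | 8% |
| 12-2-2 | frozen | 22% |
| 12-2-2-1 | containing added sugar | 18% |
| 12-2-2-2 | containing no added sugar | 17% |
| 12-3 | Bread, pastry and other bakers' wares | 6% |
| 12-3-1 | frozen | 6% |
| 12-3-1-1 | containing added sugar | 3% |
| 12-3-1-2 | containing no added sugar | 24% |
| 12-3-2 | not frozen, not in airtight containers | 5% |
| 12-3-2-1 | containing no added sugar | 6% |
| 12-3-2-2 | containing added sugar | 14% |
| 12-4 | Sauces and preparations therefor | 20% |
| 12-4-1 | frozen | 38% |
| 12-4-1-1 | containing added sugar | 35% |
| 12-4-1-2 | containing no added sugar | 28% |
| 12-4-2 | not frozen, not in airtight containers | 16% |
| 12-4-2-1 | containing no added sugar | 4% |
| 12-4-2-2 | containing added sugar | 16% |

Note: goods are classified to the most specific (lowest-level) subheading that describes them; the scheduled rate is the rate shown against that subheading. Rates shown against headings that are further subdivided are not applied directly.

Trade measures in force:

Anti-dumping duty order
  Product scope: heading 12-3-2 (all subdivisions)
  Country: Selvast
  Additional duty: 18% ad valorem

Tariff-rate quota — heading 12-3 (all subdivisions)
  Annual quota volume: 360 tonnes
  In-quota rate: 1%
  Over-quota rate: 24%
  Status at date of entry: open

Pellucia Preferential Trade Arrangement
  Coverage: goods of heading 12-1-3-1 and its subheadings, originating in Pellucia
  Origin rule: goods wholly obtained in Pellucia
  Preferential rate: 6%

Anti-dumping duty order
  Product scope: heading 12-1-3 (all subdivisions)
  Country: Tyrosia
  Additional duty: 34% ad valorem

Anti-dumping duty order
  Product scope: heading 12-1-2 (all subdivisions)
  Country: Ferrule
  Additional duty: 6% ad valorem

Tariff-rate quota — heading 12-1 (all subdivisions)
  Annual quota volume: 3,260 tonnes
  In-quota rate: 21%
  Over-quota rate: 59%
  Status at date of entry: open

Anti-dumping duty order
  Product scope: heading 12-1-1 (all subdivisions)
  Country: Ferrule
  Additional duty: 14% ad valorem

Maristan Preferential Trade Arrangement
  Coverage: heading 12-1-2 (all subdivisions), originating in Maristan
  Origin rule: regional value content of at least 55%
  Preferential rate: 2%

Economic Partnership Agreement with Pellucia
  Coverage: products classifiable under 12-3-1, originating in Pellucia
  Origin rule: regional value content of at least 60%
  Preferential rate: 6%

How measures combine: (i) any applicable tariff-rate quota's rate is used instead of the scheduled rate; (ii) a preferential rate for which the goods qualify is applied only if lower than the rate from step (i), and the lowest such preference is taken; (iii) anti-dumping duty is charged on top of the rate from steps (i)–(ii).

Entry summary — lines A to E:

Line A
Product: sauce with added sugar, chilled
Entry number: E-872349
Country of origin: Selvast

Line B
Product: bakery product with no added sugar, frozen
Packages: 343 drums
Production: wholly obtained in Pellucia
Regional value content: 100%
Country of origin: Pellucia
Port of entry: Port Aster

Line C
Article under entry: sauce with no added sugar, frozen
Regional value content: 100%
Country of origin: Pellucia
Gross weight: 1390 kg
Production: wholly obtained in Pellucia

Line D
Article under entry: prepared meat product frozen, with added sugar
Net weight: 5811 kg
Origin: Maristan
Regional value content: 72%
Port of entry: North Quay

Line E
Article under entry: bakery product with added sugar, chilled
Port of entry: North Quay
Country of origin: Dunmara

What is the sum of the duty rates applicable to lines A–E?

48%

Line A: sauce → 12-4; chilled → 12-4-2; with added sugar → 12-4-2-2. Scheduled 16%. No special measure applies. → 16%.
Line B: bakery product → 12-3; frozen → 12-3-1; with no added sugar → 12-3-1-2. Scheduled 24%. quota on 12-3 open → in-quota 1%; Pellucia agreement on 12-1-3-1: 12-3-1-2 not covered; Pellucia agreement on 12-3-1: RVC ≥ 60% → 6% available; preference 6% not lower than 1% → no reduction. → 1%.
Line C: sauce → 12-4; frozen → 12-4-1; with no added sugar → 12-4-1-2. Scheduled 28%. Pellucia agreement on 12-1-3-1: 12-4-1-2 not covered; Pellucia agreement on 12-3-1: 12-4-1-2 not covered. → 28%.
Line D: prepared meat product → 12-1; frozen → 12-1-2; with added sugar → 12-1-2-1. Scheduled 28%. quota on 12-1 open → in-quota 21%; Maristan agreement on 12-1-2: RVC ≥ 55% → 2% available; preferential 2%. → 2%.
Line E: bakery product → 12-3; chilled → 12-3-2; with added sugar → 12-3-2-2. Scheduled 14%. quota on 12-3 open → in-quota 1%. → 1%.
Sum: 16% + 1% + 28% + 2% + 1% = 48%.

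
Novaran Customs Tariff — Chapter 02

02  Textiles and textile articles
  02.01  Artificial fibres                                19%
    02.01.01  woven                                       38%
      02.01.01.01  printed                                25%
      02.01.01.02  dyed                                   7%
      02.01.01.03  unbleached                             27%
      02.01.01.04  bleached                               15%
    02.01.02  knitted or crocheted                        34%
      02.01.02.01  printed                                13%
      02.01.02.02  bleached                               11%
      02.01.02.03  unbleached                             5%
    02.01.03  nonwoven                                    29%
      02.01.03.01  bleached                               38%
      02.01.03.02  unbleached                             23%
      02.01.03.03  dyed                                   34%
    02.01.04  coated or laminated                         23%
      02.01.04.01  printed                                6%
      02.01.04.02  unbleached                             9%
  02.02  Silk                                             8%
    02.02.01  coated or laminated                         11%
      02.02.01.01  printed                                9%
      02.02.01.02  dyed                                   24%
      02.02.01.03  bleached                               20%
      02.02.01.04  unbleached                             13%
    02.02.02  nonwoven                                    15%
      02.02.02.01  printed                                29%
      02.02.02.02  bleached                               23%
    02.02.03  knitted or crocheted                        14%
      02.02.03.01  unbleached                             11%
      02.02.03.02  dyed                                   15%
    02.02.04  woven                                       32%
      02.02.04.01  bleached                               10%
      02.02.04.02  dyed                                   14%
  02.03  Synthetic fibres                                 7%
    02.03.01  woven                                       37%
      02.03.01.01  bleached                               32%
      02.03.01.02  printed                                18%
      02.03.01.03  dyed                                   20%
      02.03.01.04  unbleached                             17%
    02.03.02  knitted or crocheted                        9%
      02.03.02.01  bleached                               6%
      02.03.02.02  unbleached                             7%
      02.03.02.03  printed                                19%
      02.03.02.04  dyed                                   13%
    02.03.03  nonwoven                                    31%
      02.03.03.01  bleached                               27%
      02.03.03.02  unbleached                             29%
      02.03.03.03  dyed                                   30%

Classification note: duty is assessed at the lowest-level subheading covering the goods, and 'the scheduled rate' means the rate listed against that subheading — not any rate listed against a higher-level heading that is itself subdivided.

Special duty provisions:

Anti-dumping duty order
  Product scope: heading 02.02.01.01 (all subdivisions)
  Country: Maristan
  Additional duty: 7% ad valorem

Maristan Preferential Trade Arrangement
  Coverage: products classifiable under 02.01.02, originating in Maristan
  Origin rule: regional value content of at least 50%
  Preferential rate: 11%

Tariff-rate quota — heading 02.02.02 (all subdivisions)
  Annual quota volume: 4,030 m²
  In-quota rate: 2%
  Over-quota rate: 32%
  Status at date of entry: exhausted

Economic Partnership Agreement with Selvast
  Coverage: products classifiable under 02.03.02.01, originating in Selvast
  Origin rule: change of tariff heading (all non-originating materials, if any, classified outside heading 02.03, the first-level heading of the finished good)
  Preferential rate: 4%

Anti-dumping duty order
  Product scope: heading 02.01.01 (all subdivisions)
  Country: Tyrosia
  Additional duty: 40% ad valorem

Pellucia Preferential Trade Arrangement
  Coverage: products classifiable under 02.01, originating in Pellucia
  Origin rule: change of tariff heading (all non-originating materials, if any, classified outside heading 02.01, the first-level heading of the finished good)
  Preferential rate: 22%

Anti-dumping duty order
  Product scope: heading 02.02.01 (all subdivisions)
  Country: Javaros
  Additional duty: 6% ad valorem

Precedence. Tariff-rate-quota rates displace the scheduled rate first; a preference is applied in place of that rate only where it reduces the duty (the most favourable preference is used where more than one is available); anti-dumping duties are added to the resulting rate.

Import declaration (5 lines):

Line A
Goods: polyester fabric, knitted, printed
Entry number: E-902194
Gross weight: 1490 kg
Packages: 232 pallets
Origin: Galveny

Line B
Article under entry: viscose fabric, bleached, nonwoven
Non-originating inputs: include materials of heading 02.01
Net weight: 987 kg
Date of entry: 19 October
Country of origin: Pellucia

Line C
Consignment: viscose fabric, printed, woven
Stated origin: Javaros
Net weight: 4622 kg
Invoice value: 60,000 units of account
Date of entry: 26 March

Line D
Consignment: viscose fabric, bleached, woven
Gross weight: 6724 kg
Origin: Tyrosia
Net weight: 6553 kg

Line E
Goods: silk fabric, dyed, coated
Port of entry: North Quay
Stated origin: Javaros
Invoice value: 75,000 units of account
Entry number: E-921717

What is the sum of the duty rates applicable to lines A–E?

167%

Line A: polyester → 02.03; knitted → 02.03.02; printed → 02.03.02.03. Scheduled 19%. No special measure applies. → 19%.
Line B: viscose → 02.01; nonwoven → 02.01.03; bleached → 02.01.03.01. Scheduled 38%. Pellucia agreement on 02.01: CTH not met. → 38%.
Line C: viscose → 02.01; woven → 02.01.01; printed → 02.01.01.01. Scheduled 25%. No special measure applies. → 25%.
Line D: viscose → 02.01; woven → 02.01.01; bleached → 02.01.01.04. Scheduled 15%. anti-dumping (Tyrosia, 02.01.01): +40%; total 15% + 40% = 55%. → 55%.
Line E: silk → 02.02; coated → 02.02.01; dyed → 02.02.01.02. Scheduled 24%. anti-dumping (Javaros, 02.02.01): +6%; total 24% + 6% = 30%. → 30%.
Sum: 19% + 38% + 25% + 55% + 30% = 167%.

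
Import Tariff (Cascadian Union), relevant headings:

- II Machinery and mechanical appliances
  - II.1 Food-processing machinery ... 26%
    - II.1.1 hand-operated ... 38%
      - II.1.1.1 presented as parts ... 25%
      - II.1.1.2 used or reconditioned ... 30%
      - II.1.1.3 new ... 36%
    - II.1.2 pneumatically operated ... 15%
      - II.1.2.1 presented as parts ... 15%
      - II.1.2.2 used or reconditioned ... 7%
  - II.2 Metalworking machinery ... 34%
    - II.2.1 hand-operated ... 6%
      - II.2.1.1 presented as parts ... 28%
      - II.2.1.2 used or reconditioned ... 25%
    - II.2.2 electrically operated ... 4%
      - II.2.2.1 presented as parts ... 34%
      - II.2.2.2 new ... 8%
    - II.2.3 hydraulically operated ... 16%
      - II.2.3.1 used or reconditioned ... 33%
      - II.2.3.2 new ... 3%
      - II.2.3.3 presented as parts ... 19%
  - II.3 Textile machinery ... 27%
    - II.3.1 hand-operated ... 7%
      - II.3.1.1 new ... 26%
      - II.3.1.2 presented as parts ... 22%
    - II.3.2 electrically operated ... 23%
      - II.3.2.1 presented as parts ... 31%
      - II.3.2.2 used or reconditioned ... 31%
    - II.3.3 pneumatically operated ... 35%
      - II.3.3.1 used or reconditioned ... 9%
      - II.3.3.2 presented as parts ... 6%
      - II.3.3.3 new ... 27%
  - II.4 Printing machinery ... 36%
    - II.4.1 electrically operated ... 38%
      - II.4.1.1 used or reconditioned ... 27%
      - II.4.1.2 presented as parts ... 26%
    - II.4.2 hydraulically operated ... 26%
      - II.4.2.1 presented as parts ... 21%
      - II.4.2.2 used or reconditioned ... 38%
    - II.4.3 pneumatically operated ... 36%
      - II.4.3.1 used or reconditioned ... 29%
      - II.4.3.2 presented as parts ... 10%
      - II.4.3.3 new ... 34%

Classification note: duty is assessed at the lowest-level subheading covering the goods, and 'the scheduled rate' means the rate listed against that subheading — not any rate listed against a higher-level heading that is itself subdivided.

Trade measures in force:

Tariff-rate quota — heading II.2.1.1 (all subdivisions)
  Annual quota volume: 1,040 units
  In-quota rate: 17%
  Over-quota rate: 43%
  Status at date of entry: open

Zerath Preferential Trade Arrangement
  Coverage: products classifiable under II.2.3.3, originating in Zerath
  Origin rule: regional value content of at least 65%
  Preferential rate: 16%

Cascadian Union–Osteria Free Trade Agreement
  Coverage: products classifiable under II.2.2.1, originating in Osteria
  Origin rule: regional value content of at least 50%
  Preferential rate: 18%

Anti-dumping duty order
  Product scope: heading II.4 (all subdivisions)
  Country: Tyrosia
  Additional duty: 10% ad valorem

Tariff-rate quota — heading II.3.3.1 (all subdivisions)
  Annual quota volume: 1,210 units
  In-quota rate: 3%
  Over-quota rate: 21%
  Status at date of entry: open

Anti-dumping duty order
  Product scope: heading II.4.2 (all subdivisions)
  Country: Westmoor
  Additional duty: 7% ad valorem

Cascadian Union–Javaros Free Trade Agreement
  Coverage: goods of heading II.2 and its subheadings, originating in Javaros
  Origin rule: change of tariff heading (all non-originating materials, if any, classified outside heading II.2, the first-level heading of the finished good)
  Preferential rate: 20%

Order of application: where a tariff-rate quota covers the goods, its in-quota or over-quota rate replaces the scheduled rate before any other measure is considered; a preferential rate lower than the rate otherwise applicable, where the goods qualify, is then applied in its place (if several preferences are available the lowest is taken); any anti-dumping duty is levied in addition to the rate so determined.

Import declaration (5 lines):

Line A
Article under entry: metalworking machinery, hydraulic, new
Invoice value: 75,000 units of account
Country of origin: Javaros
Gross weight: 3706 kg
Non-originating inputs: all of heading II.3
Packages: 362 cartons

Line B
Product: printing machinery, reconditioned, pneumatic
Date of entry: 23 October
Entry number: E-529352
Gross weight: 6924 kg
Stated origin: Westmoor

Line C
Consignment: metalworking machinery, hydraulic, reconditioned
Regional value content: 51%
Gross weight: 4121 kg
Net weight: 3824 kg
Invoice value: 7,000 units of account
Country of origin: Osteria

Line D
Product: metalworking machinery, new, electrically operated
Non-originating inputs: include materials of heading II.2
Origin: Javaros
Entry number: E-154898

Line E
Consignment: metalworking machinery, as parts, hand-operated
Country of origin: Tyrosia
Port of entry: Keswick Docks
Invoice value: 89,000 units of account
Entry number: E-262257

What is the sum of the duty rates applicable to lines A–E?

90%

Line A: metalworking → II.2; hydraulic → II.2.3; new → II.2.3.2. Scheduled 3%. Javaros agreement on II.2: CTH met → 20% available; preference 20% not lower than 3% → no reduction. → 3%.
Line B: printing → II.4; pneumatic → II.4.3; reconditioned → II.4.3.1. Scheduled 29%. No special measure applies. → 29%.
Line C: metalworking → II.2; hydraulic → II.2.3; reconditioned → II.2.3.1. Scheduled 33%. Osteria agreement on II.2.2.1: II.2.3.1 not covered. → 33%.
Line D: metalworking → II.2; electrically operated → II.2.2; new → II.2.2.2. Scheduled 8%. Javaros agreement on II.2: CTH not met. → 8%.
Line E: metalworking → II.2; hand-operated → II.2.1; as parts → II.2.1.1. Scheduled 28%. quota on II.2.1.1 open → in-quota 17%. → 17%.
Sum: 3% + 29% + 33% + 8% + 17% = 90%.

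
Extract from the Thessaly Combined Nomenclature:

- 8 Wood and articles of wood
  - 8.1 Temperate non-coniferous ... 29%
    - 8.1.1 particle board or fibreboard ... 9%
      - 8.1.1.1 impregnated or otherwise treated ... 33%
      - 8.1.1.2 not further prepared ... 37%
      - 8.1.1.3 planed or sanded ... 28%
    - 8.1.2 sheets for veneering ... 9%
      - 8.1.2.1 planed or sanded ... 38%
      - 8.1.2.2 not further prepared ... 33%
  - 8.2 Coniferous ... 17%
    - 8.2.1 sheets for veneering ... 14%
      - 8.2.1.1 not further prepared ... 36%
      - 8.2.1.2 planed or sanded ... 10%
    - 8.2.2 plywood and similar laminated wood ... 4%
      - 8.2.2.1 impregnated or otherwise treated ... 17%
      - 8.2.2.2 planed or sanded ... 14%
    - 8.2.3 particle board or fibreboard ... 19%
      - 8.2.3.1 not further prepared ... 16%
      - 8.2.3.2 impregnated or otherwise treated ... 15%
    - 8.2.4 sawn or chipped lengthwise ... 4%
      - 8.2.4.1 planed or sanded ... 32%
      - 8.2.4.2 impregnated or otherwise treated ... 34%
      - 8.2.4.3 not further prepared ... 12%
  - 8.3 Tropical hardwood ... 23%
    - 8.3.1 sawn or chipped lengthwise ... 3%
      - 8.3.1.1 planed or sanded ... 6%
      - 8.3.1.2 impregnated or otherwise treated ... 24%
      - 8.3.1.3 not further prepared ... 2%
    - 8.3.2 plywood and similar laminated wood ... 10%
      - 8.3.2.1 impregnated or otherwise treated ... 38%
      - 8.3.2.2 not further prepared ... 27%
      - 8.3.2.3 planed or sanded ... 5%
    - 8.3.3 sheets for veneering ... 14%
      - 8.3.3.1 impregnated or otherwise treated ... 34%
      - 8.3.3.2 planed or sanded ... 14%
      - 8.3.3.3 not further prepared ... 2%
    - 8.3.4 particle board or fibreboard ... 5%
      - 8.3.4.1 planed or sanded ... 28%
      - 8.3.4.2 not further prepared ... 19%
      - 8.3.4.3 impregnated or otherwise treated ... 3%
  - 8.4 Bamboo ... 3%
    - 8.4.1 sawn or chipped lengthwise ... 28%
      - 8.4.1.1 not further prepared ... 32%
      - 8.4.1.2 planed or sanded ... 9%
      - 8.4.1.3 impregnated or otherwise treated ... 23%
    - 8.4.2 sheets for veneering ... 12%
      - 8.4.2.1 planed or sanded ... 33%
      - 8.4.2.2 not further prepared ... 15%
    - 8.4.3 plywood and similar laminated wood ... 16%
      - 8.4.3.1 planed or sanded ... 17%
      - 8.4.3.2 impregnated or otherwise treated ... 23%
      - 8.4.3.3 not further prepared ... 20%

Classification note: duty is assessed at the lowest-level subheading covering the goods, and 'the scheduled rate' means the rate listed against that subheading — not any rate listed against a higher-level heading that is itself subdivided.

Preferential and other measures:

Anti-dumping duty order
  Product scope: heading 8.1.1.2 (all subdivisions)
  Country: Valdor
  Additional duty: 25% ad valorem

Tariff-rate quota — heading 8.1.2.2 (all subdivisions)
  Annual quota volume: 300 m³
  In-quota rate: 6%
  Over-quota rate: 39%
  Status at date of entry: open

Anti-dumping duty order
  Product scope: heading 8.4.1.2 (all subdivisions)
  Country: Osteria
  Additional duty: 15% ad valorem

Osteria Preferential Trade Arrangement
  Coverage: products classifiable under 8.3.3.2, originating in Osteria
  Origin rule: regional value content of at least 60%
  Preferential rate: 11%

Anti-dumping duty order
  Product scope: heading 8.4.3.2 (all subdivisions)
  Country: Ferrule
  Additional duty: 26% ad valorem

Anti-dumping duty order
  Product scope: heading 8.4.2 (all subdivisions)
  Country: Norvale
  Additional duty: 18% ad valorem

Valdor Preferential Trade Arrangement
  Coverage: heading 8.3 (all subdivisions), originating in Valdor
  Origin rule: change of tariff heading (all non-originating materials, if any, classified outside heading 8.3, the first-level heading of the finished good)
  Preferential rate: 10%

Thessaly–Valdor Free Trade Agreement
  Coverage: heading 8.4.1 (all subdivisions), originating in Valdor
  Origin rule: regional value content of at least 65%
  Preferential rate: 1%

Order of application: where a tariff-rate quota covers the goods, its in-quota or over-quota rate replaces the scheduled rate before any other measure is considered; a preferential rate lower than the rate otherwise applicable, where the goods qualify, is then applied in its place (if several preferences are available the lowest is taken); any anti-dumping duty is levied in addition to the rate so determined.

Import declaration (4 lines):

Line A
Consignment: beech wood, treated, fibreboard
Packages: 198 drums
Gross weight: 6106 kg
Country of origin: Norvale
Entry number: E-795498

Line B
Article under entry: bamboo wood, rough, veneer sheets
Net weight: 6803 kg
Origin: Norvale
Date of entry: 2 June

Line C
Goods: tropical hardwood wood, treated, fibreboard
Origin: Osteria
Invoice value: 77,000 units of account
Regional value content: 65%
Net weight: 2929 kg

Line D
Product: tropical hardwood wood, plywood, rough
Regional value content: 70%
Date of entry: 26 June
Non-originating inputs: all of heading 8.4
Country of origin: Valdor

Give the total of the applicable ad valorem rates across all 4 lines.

79%

Line A: beech → 8.1; fibreboard → 8.1.1; treated → 8.1.1.1. Scheduled 33%. No special measure applies. → 33%.
Line B: bamboo → 8.4; veneer sheets → 8.4.2; rough → 8.4.2.2. Scheduled 15%. anti-dumping (Norvale, 8.4.2): +18%; total 15% + 18% = 33%. → 33%.
Line C: tropical hardwood → 8.3; fibreboard → 8.3.4; treated → 8.3.4.3. Scheduled 3%. Osteria agreement on 8.3.3.2: 8.3.4.3 not covered. → 3%.
Line D: tropical hardwood → 8.3; plywood → 8.3.2; rough → 8.3.2.2. Scheduled 27%. Valdor agreement on 8.3: CTH met → 10% available; Valdor agreement on 8.4.1: 8.3.2.2 not covered; preferential 10%. → 10%.
Sum: 33% + 33% + 3% + 10% = 79%.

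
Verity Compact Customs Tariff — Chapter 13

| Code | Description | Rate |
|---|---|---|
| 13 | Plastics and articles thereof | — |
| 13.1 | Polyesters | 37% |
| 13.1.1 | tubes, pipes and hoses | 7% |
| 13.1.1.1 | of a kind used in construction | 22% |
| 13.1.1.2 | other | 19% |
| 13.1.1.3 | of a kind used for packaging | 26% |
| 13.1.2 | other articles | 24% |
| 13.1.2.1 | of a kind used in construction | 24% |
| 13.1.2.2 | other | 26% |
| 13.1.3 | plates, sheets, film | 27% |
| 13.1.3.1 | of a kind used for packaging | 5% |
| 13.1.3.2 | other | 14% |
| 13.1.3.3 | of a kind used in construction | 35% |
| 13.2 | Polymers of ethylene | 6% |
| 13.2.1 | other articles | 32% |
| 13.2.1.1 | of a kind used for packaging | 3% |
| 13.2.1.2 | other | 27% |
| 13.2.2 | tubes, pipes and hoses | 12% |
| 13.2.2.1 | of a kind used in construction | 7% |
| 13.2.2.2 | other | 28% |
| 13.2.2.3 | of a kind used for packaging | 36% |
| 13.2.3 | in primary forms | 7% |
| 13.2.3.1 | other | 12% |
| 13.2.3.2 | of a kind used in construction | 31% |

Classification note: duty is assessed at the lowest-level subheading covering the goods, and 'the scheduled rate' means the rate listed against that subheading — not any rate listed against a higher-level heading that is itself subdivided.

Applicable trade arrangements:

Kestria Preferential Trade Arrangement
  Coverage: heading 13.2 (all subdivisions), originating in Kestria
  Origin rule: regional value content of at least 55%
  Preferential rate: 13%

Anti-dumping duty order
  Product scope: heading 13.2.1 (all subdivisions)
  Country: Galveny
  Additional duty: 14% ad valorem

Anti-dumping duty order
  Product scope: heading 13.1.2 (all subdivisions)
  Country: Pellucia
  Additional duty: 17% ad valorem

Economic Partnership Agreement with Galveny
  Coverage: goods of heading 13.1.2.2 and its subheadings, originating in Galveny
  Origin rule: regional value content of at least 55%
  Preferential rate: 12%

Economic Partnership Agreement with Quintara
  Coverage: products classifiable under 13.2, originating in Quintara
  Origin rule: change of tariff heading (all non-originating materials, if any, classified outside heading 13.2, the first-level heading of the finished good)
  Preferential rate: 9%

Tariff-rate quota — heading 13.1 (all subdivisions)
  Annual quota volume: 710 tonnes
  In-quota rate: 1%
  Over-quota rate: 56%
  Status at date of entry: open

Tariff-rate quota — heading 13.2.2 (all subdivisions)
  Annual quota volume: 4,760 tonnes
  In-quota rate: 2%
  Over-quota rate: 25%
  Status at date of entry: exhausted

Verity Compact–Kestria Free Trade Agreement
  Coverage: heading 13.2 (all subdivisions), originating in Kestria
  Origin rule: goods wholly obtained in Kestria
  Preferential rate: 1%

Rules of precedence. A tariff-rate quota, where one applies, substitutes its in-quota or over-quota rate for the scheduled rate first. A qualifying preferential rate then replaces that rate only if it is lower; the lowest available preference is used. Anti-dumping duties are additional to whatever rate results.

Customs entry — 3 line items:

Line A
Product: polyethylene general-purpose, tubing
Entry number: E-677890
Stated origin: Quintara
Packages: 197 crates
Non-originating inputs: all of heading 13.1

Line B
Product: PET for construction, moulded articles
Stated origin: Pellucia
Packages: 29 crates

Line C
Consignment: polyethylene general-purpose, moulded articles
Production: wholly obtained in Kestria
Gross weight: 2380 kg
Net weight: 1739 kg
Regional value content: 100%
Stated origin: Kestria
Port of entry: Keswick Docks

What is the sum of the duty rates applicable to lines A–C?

Line A: polyethylene → 13.2; tubing → 13.2.2; general-purpose → 13.2.2.2. Scheduled 28%. quota on 13.2.2 exhausted → over-quota 25%; Quintara agreement on 13.2: CTH met → 9% available; preferential 9%. → 9%.
Line B: PET → 13.1; moulded articles → 13.1.2; for construction → 13.1.2.1. Scheduled 24%. quota on 13.1 open → in-quota 1%; anti-dumping (Pellucia, 13.1.2): +17%; total 1% + 17% = 18%. → 18%.
Line C: polyethylene → 13.2; moulded articles → 13.2.1; general-purpose → 13.2.1.2. Scheduled 27%. Kestria agreement on 13.2: RVC ≥ 55% → 13% available; Kestria agreement on 13.2: wholly obtained → 1% available; preferential 1%. → 1%.
Sum: 9% + 18% + 1% = 28%.

28%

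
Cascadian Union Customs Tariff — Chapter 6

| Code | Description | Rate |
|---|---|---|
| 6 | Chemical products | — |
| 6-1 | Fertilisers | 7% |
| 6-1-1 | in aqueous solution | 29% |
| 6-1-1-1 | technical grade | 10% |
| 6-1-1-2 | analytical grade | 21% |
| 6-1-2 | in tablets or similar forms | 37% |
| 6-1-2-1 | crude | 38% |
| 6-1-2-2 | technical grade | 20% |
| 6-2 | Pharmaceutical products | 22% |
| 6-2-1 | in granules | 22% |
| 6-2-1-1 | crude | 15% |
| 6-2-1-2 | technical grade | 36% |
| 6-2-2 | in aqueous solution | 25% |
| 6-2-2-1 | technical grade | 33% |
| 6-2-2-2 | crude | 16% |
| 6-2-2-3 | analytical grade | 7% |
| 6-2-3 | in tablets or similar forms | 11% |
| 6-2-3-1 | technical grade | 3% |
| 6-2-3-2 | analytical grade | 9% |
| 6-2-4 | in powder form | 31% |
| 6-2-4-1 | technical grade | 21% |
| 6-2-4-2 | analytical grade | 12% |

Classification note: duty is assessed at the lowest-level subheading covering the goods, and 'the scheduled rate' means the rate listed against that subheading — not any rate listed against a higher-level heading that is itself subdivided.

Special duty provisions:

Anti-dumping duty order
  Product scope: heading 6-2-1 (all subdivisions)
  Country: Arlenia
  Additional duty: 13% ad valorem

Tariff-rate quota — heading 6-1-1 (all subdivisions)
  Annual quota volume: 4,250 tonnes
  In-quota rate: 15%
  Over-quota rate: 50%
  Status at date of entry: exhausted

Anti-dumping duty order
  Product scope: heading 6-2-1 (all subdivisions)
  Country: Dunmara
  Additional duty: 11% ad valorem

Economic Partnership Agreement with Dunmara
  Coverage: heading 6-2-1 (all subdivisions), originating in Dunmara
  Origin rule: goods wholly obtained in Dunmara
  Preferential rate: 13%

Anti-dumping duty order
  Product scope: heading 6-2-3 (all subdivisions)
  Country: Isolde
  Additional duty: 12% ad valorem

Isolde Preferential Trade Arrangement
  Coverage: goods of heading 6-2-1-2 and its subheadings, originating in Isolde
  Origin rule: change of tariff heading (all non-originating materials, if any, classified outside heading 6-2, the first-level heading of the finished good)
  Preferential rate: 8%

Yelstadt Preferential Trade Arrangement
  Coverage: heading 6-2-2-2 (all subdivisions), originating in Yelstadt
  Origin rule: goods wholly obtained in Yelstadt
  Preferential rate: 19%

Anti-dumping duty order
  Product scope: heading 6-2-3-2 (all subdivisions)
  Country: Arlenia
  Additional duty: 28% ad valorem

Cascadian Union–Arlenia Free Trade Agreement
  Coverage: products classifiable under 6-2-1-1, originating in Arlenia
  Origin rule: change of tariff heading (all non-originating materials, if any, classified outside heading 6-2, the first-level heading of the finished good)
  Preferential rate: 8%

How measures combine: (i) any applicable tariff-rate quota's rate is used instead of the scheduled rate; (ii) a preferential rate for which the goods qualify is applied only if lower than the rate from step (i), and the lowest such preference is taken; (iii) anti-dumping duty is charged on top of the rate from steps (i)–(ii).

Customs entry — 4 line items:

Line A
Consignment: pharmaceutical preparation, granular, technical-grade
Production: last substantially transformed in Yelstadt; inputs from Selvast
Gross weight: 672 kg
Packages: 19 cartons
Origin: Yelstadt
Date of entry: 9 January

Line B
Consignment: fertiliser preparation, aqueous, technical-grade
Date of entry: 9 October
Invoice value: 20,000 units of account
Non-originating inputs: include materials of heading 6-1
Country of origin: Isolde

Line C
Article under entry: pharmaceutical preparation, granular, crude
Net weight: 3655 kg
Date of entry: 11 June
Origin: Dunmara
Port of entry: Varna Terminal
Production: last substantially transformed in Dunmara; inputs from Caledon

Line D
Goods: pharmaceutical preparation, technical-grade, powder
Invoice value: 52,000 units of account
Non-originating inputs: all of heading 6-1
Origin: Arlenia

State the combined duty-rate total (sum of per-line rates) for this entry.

133%

Line A: pharmaceutical → 6-2; granular → 6-2-1; technical-grade → 6-2-1-2. Scheduled 36%. Yelstadt agreement on 6-2-2-2: 6-2-1-2 not covered. → 36%.
Line B: fertiliser → 6-1; aqueous → 6-1-1; technical-grade → 6-1-1-1. Scheduled 10%. quota on 6-1-1 exhausted → over-quota 50%; Isolde agreement on 6-2-1-2: 6-1-1-1 not covered. → 50%.
Line C: pharmaceutical → 6-2; granular → 6-2-1; crude → 6-2-1-1. Scheduled 15%. Dunmara agreement on 6-2-1: not wholly obtained; anti-dumping (Dunmara, 6-2-1): +11%; total 15% + 11% = 26%. → 26%.
Line D: pharmaceutical → 6-2; powder → 6-2-4; technical-grade → 6-2-4-1. Scheduled 21%. Arlenia agreement on 6-2-1-1: 6-2-4-1 not covered. → 21%.
Sum: 36% + 50% + 26% + 21% = 133%.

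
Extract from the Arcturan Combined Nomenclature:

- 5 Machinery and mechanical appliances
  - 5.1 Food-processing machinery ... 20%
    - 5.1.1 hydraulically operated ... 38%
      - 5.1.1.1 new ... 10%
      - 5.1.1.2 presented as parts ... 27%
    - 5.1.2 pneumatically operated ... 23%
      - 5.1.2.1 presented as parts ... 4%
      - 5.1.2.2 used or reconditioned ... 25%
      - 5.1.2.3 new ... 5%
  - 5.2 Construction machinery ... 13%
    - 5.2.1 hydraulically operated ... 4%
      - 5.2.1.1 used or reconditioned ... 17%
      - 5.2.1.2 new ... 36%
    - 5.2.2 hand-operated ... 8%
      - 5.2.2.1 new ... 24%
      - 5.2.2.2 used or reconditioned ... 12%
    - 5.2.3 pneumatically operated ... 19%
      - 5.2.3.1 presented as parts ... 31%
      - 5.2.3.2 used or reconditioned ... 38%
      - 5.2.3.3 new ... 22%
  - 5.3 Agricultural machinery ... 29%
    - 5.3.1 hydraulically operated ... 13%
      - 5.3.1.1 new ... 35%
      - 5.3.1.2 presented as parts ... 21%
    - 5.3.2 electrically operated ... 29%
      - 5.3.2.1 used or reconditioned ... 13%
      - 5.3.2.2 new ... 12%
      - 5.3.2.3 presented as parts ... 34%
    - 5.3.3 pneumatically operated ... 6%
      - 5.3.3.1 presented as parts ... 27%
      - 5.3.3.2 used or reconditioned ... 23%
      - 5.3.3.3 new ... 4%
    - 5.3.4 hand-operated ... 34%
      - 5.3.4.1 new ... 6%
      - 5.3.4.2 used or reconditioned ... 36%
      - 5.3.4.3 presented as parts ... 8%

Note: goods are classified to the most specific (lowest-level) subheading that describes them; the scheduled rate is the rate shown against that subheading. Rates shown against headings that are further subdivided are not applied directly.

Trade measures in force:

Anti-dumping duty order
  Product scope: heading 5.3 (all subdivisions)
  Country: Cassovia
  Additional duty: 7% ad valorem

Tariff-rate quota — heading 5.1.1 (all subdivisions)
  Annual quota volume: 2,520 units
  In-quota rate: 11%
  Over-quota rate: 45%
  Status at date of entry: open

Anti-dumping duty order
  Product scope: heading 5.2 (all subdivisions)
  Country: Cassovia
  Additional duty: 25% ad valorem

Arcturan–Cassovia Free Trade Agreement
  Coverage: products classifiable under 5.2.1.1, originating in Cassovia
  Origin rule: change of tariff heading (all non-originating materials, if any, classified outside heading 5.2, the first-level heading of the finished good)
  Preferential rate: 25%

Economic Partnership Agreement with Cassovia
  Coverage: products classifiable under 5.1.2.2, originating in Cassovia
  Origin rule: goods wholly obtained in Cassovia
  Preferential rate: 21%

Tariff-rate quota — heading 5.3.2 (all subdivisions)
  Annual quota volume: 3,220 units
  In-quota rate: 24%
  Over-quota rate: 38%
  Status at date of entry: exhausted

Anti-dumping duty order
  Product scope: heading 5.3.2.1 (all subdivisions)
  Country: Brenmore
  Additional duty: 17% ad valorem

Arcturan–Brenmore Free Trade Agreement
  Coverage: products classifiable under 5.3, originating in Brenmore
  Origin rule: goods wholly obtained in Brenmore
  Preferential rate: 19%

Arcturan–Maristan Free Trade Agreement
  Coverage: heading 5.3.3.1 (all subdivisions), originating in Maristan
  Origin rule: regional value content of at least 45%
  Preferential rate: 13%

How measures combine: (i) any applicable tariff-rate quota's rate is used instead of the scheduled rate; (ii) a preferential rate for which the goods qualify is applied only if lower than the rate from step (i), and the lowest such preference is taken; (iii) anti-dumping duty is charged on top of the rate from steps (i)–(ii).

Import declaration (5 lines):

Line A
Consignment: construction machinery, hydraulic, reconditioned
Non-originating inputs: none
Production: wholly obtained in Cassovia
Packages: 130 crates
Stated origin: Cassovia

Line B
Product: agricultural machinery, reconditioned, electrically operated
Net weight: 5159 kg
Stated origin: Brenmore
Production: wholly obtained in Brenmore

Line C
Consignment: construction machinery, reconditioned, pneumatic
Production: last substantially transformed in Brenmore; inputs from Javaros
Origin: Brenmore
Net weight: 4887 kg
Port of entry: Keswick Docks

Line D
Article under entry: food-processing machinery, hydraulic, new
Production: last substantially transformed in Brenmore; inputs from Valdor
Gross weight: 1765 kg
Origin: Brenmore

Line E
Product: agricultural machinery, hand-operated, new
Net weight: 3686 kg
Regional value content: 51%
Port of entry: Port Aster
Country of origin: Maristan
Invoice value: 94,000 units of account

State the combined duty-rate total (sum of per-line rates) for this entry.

133%

Line A: construction → 5.2; hydraulic → 5.2.1; reconditioned → 5.2.1.1. Scheduled 17%. Cassovia agreement on 5.2.1.1: CTH met → 25% available; Cassovia agreement on 5.1.2.2: 5.2.1.1 not covered; preference 25% not lower than 17% → no reduction; anti-dumping (Cassovia, 5.2): +25%; total 17% + 25% = 42%. → 42%.
Line B: agricultural → 5.3; electrically operated → 5.3.2; reconditioned → 5.3.2.1. Scheduled 13%. quota on 5.3.2 exhausted → over-quota 38%; Brenmore agreement on 5.3: wholly obtained → 19% available; preferential 19%; anti-dumping (Brenmore, 5.3.2.1): +17%; total 19% + 17% = 36%. → 36%.
Line C: construction → 5.2; pneumatic → 5.2.3; reconditioned → 5.2.3.2. Scheduled 38%. Brenmore agreement on 5.3: 5.2.3.2 not covered. → 38%.
Line D: food-processing → 5.1; hydraulic → 5.1.1; new → 5.1.1.1. Scheduled 10%. quota on 5.1.1 open → in-quota 11%; Brenmore agreement on 5.3: 5.1.1.1 not covered. → 11%.
Line E: agricultural → 5.3; hand-operated → 5.3.4; new → 5.3.4.1. Scheduled 6%. Maristan agreement on 5.3.3.1: 5.3.4.1 not covered. → 6%.
Sum: 42% + 36% + 38% + 11% + 6% = 133%.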